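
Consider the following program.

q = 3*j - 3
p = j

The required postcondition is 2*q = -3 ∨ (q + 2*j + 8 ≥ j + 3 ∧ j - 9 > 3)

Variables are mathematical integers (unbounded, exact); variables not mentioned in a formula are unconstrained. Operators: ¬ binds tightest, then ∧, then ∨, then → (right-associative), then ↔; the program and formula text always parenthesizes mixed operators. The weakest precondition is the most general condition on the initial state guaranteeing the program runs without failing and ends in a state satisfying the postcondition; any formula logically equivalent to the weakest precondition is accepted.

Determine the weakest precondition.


Working backward. After the program, the postcondition 2*q = -3 ∨ (q + 2*j + 8 ≥ j + 3 ∧ j - 9 > 3) must hold; in canonical form it is 2*q = -3 ∨ (j + q ≥ -5 ∧ j > 12).
Before p := j: 2*q = -3 ∨ (j + q ≥ -5 ∧ j > 12)
Before q := 3*j - 3: 6*j = 3 ∨ (4*j ≥ -2 ∧ j > 12)
Answer: WP = 6*j = 3 ∨ (4*j ≥ -2 ∧ j > 12)


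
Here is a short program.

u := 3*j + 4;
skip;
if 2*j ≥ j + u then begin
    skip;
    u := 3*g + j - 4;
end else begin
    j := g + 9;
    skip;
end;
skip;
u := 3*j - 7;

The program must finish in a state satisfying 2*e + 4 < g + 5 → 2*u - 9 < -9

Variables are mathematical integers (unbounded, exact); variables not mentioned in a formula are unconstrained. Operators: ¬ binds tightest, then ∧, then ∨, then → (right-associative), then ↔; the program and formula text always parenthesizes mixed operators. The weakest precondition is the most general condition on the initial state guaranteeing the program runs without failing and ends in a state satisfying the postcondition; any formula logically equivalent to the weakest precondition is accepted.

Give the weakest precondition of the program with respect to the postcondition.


Working backward. After the program, the postcondition 2*e + 4 < g + 5 → 2*u - 9 < -9 must hold; in canonical form it is 2*e < g + 1 → 2*u < 0.
Before u := 3*j - 7: 2*e < g + 1 → 6*j < 14
Before skip: 2*e < g + 1 → 6*j < 14
Then branch requires 2*e < g + 1 → 6*j < 14; else branch requires 2*e < g + 1 → 6*g < -40.
Before the if: (j ≥ u → (2*e < g + 1 → 6*j < 14)) ∧ ((¬(j ≥ u)) → (2*e < g + 1 → 6*g < -40))
Before skip: (j ≥ u → (2*e < g + 1 → 6*j < 14)) ∧ ((¬(j ≥ u)) → (2*e < g + 1 → 6*g < -40))
Before u := 3*j + 4: (2*j ≤ -4 → (2*e < g + 1 → 6*j < 14)) ∧ ((¬(2*j ≤ -4)) → (2*e < g + 1 → 6*g < -40))
Answer: WP = (2*j ≤ -4 → (2*e < g + 1 → 6*j < 14)) ∧ ((¬(2*j ≤ -4)) → (2*e < g + 1 → 6*g < -40))


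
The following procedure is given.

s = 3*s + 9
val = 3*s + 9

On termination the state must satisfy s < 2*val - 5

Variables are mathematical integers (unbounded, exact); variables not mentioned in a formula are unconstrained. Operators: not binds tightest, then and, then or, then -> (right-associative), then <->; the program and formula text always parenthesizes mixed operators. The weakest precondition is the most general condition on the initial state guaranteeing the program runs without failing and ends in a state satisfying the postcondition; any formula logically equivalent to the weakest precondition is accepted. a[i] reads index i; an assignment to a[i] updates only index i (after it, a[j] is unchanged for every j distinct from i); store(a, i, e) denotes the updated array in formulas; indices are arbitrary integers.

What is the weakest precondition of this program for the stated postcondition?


Working backward. After the program, s < 2*val - 5 must hold.
Before val := 3*s + 9: 5*s > -13
Before s := 3*s + 9: 15*s > -58
Answer: WP = 15*s > -58


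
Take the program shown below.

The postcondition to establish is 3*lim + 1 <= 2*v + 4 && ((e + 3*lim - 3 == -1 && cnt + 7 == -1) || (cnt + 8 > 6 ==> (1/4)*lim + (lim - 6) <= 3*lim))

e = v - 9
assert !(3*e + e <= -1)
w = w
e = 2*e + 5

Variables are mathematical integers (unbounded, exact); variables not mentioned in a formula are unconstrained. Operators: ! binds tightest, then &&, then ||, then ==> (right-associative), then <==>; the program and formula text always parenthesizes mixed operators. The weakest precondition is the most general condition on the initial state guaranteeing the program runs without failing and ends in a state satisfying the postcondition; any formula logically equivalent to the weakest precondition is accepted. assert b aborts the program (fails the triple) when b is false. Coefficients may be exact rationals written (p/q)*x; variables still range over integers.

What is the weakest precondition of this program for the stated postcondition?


Working backward. After the program, the postcondition 3*lim + 1 <= 2*v + 4 && ((e + 3*lim - 3 == -1 && cnt + 7 == -1) || (cnt + 8 > 6 ==> (1/4)*lim + (lim - 6) <= 3*lim)) must hold; in canonical form it is 3*lim <= 2*v + 3 && ((e + 3*lim == 2 && cnt == -8) || (cnt > -2 ==> (7/4)*lim >= -6)).
Before e := 2*e + 5: 3*lim <= 2*v + 3 && ((2*e + 3*lim == -3 && cnt == -8) || (cnt > -2 ==> (7/4)*lim >= -6))
Before w := w: 3*lim <= 2*v + 3 && ((2*e + 3*lim == -3 && cnt == -8) || (cnt > -2 ==> (7/4)*lim >= -6))
Before assert !(3*e + e <= -1): (!(4*e <= -1)) && 3*lim <= 2*v + 3 && ((2*e + 3*lim == -3 && cnt == -8) || (cnt > -2 ==> (7/4)*lim >= -6))
Before e := v - 9: (!(4*v <= 35)) && 3*lim <= 2*v + 3 && ((3*lim + 2*v == 15 && cnt == -8) || (cnt > -2 ==> (7/4)*lim >= -6))
Answer: WP = (!(4*v <= 35)) && 3*lim <= 2*v + 3 && ((3*lim + 2*v == 15 && cnt == -8) || (cnt > -2 ==> (7/4)*lim >= -6))


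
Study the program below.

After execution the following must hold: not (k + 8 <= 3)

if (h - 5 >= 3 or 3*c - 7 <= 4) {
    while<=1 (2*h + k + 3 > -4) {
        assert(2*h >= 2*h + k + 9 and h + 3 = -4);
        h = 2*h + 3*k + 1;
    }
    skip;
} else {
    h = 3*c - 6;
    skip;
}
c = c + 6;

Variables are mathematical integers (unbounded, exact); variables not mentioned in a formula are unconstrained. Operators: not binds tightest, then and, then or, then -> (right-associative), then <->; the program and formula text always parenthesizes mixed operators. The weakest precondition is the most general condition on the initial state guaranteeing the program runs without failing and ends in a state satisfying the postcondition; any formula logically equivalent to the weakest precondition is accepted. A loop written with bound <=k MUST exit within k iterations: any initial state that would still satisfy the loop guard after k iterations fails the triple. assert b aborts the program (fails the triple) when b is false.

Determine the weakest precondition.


Working backward. After the program, the postcondition not (k + 8 <= 3) must hold; in canonical form it is not (k <= -5).
Before c := c + 6: not (k <= -5)
Then branch requires (2*h + k > -7 -> (k <= -9 and h = -7 and (not (4*h + 7*k > -9)) and (not (k <= -5)))) and ((not (2*h + k > -7)) -> (not (k <= -5))); else branch requires not (k <= -5).
Before the if: ((h >= 8 or 3*c <= 11) -> ((2*h + k > -7 -> (k <= -9 and h = -7 and (not (4*h + 7*k > -9)) and (not (k <= -5)))) and ((not (2*h + k > -7)) -> (not (k <= -5))))) and ((not (h >= 8 or 3*c <= 11)) -> (not (k <= -5)))
Answer: WP = ((h >= 8 or 3*c <= 11) -> ((2*h + k > -7 -> (k <= -9 and h = -7 and (not (4*h + 7*k > -9)) and (not (k <= -5)))) and ((not (2*h + k > -7)) -> (not (k <= -5))))) and ((not (h >= 8 or 3*c <= 11)) -> (not (k <= -5)))


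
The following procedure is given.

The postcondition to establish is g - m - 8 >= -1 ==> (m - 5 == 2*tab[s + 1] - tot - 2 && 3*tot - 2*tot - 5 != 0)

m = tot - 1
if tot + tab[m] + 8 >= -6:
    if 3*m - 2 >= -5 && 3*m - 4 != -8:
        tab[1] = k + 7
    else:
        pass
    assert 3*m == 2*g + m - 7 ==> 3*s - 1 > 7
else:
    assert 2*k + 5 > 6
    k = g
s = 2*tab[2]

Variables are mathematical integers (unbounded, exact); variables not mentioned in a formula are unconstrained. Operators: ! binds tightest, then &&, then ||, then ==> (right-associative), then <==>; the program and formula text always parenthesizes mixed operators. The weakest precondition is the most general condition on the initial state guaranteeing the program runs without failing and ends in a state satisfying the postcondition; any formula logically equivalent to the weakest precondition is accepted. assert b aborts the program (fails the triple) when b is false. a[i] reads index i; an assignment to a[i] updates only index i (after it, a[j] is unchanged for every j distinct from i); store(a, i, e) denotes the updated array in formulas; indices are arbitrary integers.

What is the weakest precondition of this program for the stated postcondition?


Working backward. After the program, the postcondition g - m - 8 >= -1 ==> (m - 5 == 2*tab[s + 1] - tot - 2 && 3*tot - 2*tot - 5 != 0) must hold; in canonical form it is g >= m + 7 ==> (m + tot == 2*tab[s + 1] + 3 && tot != 5).
Before s := 2*tab[2]: g >= m + 7 ==> (m + tot == 2*tab[2*tab[2] + 1] + 3 && tot != 5)
Then branch requires ((3*m >= -3 && 3*m != -4) ==> ((2*m == 2*g - 7 ==> 3*s > 8) && (g >= m + 7 ==> (m + tot == 2*store(tab, 1, k + 7)[2*tab[2] + 1] + 3 && tot != 5)))) && ((!(3*m >= -3 && 3*m != -4)) ==> ((2*m == 2*g - 7 ==> 3*s > 8) && (g >= m + 7 ==> (m + tot == 2*tab[2*tab[2] + 1] + 3 && tot != 5)))); else branch requires 2*k > 1 && (g >= m + 7 ==> (m + tot == 2*tab[2*tab[2] + 1] + 3 && tot != 5)).
Before the if: (tab[m] + tot >= -14 ==> (((3*m >= -3 && 3*m != -4) ==> ((2*m == 2*g - 7 ==> 3*s > 8) && (g >= m + 7 ==> (m + tot == 2*store(tab, 1, k + 7)[2*tab[2] + 1] + 3 && tot != 5)))) && ((!(3*m >= -3 && 3*m != -4)) ==> ((2*m == 2*g - 7 ==> 3*s > 8) && (g >= m + 7 ==> (m + tot == 2*tab[2*tab[2] + 1] + 3 && tot != 5)))))) && ((!(tab[m] + tot >= -14)) ==> (2*k > 1 && (g >= m + 7 ==> (m + tot == 2*tab[2*tab[2] + 1] + 3 && tot != 5))))
Before m := tot - 1: (tab[tot - 1] + tot >= -14 ==> (((3*tot >= 0 && 3*tot != -1) ==> ((2*tot == 2*g - 5 ==> 3*s > 8) && (g >= tot + 6 ==> (2*tot == 2*store(tab, 1, k + 7)[2*tab[2] + 1] + 4 && tot != 5)))) && ((!(3*tot >= 0 && 3*tot != -1)) ==> ((2*tot == 2*g - 5 ==> 3*s > 8) && (g >= tot + 6 ==> (2*tot == 2*tab[2*tab[2] + 1] + 4 && tot != 5)))))) && ((!(tab[tot - 1] + tot >= -14)) ==> (2*k > 1 && (g >= tot + 6 ==> (2*tot == 2*tab[2*tab[2] + 1] + 4 && tot != 5))))
Answer: WP = (tab[tot - 1] + tot >= -14 ==> (((3*tot >= 0 && 3*tot != -1) ==> ((2*tot == 2*g - 5 ==> 3*s > 8) && (g >= tot + 6 ==> (2*tot == 2*store(tab, 1, k + 7)[2*tab[2] + 1] + 4 && tot != 5)))) && ((!(3*tot >= 0 && 3*tot != -1)) ==> ((2*tot == 2*g - 5 ==> 3*s > 8) && (g >= tot + 6 ==> (2*tot == 2*tab[2*tab[2] + 1] + 4 && tot != 5)))))) && ((!(tab[tot - 1] + tot >= -14)) ==> (2*k > 1 && (g >= tot + 6 ==> (2*tot == 2*tab[2*tab[2] + 1] + 4 && tot != 5))))


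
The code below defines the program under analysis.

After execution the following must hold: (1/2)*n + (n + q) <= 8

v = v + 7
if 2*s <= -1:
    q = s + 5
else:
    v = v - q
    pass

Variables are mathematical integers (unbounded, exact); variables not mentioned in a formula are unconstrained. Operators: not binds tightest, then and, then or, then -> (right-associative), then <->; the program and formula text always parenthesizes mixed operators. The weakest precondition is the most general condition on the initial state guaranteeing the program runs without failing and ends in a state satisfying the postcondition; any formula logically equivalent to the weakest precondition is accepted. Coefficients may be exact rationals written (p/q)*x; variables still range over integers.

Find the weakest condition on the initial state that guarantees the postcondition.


Working backward. After the program, the postcondition (1/2)*n + (n + q) <= 8 must hold; in canonical form it is (3/2)*n + q <= 8.
Then branch requires (3/2)*n + s <= 3; else branch requires (3/2)*n + q <= 8.
Before the if: (2*s <= -1 -> (3/2)*n + s <= 3) and ((not (2*s <= -1)) -> (3/2)*n + q <= 8)
Before v := v + 7: (2*s <= -1 -> (3/2)*n + s <= 3) and ((not (2*s <= -1)) -> (3/2)*n + q <= 8)
Answer: WP = (2*s <= -1 -> (3/2)*n + s <= 3) and ((not (2*s <= -1)) -> (3/2)*n + q <= 8)


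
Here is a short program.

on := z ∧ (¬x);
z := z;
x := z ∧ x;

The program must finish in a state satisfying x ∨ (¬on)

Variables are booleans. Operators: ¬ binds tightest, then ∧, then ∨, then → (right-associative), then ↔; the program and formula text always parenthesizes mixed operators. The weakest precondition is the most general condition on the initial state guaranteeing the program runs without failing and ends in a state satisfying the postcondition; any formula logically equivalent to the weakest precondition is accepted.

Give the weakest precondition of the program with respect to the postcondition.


Working backward. After the program, x ∨ (¬on) must hold.
Before x := z ∧ x: (z ∧ x) ∨ (¬on)
Before z := z: (z ∧ x) ∨ (¬on)
Before on := z ∧ (¬x): (z ∧ x) ∨ (¬(z ∧ (¬x)))
Answer: WP = (z ∧ x) ∨ (¬(z ∧ (¬x)))


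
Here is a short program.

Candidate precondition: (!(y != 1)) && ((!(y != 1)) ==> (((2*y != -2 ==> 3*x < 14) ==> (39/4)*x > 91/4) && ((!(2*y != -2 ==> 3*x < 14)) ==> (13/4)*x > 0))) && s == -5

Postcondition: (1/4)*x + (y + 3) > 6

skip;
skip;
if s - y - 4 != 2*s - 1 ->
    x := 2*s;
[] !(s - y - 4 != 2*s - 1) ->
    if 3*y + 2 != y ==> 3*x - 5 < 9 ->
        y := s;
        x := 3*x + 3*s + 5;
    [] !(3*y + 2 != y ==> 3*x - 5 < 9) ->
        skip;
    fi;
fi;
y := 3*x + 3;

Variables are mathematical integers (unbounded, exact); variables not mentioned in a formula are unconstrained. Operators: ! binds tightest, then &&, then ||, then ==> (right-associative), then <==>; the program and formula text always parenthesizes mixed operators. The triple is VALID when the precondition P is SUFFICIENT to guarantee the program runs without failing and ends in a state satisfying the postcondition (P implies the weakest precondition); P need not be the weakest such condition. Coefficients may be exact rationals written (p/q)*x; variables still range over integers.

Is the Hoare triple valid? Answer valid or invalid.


Working backward. After the program, the postcondition (1/4)*x + (y + 3) > 6 must hold; in canonical form it is (1/4)*x + y > 3.
Before y := 3*x + 3: (13/4)*x > 0
Then branch requires (13/2)*s > 0; else branch requires ((2*y != -2 ==> 3*x < 14) ==> (39/4)*s + (39/4)*x > -65/4) && ((!(2*y != -2 ==> 3*x < 14)) ==> (13/4)*x > 0).
Before the if: (s + y != -3 ==> (13/2)*s > 0) && ((!(s + y != -3)) ==> (((2*y != -2 ==> 3*x < 14) ==> (39/4)*s + (39/4)*x > -65/4) && ((!(2*y != -2 ==> 3*x < 14)) ==> (13/4)*x > 0)))
Before skip: (s + y != -3 ==> (13/2)*s > 0) && ((!(s + y != -3)) ==> (((2*y != -2 ==> 3*x < 14) ==> (39/4)*s + (39/4)*x > -65/4) && ((!(2*y != -2 ==> 3*x < 14)) ==> (13/4)*x > 0)))
Before skip: (s + y != -3 ==> (13/2)*s > 0) && ((!(s + y != -3)) ==> (((2*y != -2 ==> 3*x < 14) ==> (39/4)*s + (39/4)*x > -65/4) && ((!(2*y != -2 ==> 3*x < 14)) ==> (13/4)*x > 0)))
The weakest precondition is (s + y != -3 ==> (13/2)*s > 0) && ((!(s + y != -3)) ==> (((2*y != -2 ==> 3*x < 14) ==> (39/4)*s + (39/4)*x > -65/4) && ((!(2*y != -2 ==> 3*x < 14)) ==> (13/4)*x > 0))).
Check whether (!(y != 1)) && ((!(y != 1)) ==> (((2*y != -2 ==> 3*x < 14) ==> (39/4)*x > 91/4) && ((!(2*y != -2 ==> 3*x < 14)) ==> (13/4)*x > 0))) && s == -5 implies it.
Countermodel: at the initial state s = -5, x = 3, y = 1, the precondition holds but the weakest precondition fails.
Answer: invalid


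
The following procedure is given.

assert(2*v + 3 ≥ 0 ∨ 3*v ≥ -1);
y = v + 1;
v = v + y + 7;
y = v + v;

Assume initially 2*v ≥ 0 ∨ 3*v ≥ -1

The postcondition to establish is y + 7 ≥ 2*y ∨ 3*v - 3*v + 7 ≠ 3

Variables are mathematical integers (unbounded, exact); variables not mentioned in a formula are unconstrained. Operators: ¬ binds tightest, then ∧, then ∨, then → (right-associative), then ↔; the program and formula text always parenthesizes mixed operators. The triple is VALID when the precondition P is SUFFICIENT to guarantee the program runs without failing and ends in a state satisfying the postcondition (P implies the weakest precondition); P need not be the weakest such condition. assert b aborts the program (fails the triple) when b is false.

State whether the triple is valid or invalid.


Working backward. After the program, the postcondition y + 7 ≥ 2*y ∨ 3*v - 3*v + 7 ≠ 3 must hold; in canonical form it is true.
Before y := v + v: true
Before v := v + y + 7: true
Before y := v + 1: true
Before assert 2*v + 3 ≥ 0 ∨ 3*v ≥ -1: 2*v ≥ -3 ∨ 3*v ≥ -1
The weakest precondition is 2*v ≥ -3 ∨ 3*v ≥ -1.
Check whether 2*v ≥ 0 ∨ 3*v ≥ -1 implies it.
Every state satisfying the precondition satisfies the weakest precondition: the implication holds.
Answer: valid


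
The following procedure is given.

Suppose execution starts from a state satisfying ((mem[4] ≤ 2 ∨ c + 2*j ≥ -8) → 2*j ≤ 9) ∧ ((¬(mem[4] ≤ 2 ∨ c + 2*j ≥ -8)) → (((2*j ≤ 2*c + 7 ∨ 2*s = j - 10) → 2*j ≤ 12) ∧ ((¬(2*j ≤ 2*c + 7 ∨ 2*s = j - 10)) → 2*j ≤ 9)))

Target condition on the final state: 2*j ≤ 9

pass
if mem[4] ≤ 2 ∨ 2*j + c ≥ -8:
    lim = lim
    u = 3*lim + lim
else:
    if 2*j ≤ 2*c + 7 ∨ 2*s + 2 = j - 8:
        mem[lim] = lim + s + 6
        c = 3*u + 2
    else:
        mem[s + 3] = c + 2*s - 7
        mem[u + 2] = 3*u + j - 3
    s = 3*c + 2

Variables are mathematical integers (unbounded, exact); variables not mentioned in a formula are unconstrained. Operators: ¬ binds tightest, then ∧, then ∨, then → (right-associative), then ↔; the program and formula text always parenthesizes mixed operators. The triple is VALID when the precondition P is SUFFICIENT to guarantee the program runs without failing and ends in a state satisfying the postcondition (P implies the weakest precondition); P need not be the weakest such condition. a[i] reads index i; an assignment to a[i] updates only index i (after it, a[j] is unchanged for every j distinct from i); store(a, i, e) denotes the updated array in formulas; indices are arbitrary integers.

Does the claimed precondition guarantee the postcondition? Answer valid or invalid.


Working backward. After the program, 2*j ≤ 9 must hold.
Then branch requires 2*j ≤ 9; else branch requires ((2*j ≤ 2*c + 7 ∨ 2*s = j - 10) → 2*j ≤ 9) ∧ ((¬(2*j ≤ 2*c + 7 ∨ 2*s = j - 10)) → 2*j ≤ 9).
Before the if: ((mem[4] ≤ 2 ∨ c + 2*j ≥ -8) → 2*j ≤ 9) ∧ ((¬(mem[4] ≤ 2 ∨ c + 2*j ≥ -8)) → (((2*j ≤ 2*c + 7 ∨ 2*s = j - 10) → 2*j ≤ 9) ∧ ((¬(2*j ≤ 2*c + 7 ∨ 2*s = j - 10)) → 2*j ≤ 9)))
Before skip: ((mem[4] ≤ 2 ∨ c + 2*j ≥ -8) → 2*j ≤ 9) ∧ ((¬(mem[4] ≤ 2 ∨ c + 2*j ≥ -8)) → (((2*j ≤ 2*c + 7 ∨ 2*s = j - 10) → 2*j ≤ 9) ∧ ((¬(2*j ≤ 2*c + 7 ∨ 2*s = j - 10)) → 2*j ≤ 9)))
The weakest precondition is ((mem[4] ≤ 2 ∨ c + 2*j ≥ -8) → 2*j ≤ 9) ∧ ((¬(mem[4] ≤ 2 ∨ c + 2*j ≥ -8)) → (((2*j ≤ 2*c + 7 ∨ 2*s = j - 10) → 2*j ≤ 9) ∧ ((¬(2*j ≤ 2*c + 7 ∨ 2*s = j - 10)) → 2*j ≤ 9))).
Check whether ((mem[4] ≤ 2 ∨ c + 2*j ≥ -8) → 2*j ≤ 9) ∧ ((¬(mem[4] ≤ 2 ∨ c + 2*j ≥ -8)) → (((2*j ≤ 2*c + 7 ∨ 2*s = j - 10) → 2*j ≤ 12) ∧ ((¬(2*j ≤ 2*c + 7 ∨ 2*s = j - 10)) → 2*j ≤ 9))) implies it.
Countermodel: at the initial state c = -21, j = 6, mem = {[4] = 3, elsewhere 3}, s = -2, the precondition holds but the weakest precondition fails.
Answer: invalid


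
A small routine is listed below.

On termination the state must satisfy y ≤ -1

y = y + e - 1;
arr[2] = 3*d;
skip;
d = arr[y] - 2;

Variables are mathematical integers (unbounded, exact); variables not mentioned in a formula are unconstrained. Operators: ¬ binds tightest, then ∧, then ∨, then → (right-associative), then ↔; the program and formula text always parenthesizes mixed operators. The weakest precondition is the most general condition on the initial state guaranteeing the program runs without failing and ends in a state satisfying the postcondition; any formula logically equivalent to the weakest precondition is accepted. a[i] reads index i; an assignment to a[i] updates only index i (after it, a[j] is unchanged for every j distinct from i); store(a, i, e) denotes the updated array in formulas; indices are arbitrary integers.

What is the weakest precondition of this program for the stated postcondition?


Working backward. After the program, y ≤ -1 must hold.
Before d := arr[y] - 2: y ≤ -1
Before skip: y ≤ -1
Before arr[2] := 3*d: y ≤ -1
Before y := y + e - 1: e + y ≤ 0
Answer: WP = e + y ≤ 0


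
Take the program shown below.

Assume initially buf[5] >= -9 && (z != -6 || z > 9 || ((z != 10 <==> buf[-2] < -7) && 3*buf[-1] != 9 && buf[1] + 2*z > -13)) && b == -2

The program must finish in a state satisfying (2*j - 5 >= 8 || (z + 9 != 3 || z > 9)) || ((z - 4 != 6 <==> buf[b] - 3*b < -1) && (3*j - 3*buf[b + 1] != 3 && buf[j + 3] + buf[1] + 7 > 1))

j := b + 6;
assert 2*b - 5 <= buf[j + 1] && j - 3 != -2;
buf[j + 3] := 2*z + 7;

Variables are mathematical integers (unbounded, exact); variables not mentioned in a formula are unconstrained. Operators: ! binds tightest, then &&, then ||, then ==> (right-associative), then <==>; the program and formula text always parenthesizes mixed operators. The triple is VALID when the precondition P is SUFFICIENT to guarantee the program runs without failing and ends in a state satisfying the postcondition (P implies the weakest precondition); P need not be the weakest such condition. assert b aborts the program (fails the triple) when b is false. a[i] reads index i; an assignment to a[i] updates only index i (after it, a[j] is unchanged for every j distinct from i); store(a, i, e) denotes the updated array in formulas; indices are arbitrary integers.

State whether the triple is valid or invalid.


Working backward. After the program, the postcondition (2*j - 5 >= 8 || (z + 9 != 3 || z > 9)) || ((z - 4 != 6 <==> buf[b] - 3*b < -1) && (3*j - 3*buf[b + 1] != 3 && buf[j + 3] + buf[1] + 7 > 1)) must hold; in canonical form it is 2*j >= 13 || z != -6 || z > 9 || ((z != 10 <==> buf[b] < 3*b - 1) && 3*j != 3*buf[b + 1] + 3 && buf[j + 3] + buf[1] > -6).
Before buf[j + 3] := 2*z + 7: 2*j >= 13 || z != -6 || z > 9 || ((z != 10 <==> store(buf, j + 3, 2*z + 7)[b] < 3*b - 1) && 3*j != 3*store(buf, j + 3, 2*z + 7)[b + 1] + 3 && store(buf, j + 3, 2*z + 7)[j + 3] + store(buf, j + 3, 2*z + 7)[1] > -6)
Before assert 2*b - 5 <= buf[j + 1] && j - 3 != -2: 2*b <= buf[j + 1] + 5 && j != 1 && (2*j >= 13 || z != -6 || z > 9 || ((z != 10 <==> store(buf, j + 3, 2*z + 7)[b] < 3*b - 1) && 3*j != 3*store(buf, j + 3, 2*z + 7)[b + 1] + 3 && store(buf, j + 3, 2*z + 7)[j + 3] + store(buf, j + 3, 2*z + 7)[1] > -6))
Before j := b + 6: 2*b <= buf[b + 7] + 5 && b != -5 && (2*b >= 1 || z != -6 || z > 9 || ((z != 10 <==> store(buf, b + 9, 2*z + 7)[b] < 3*b - 1) && 3*b != 3*store(buf, b + 9, 2*z + 7)[b + 1] - 15 && store(buf, b + 9, 2*z + 7)[b + 9] + store(buf, b + 9, 2*z + 7)[1] > -6))
The weakest precondition is 2*b <= buf[b + 7] + 5 && b != -5 && (2*b >= 1 || z != -6 || z > 9 || ((z != 10 <==> store(buf, b + 9, 2*z + 7)[b] < 3*b - 1) && 3*b != 3*store(buf, b + 9, 2*z + 7)[b + 1] - 15 && store(buf, b + 9, 2*z + 7)[b + 9] + store(buf, b + 9, 2*z + 7)[1] > -6)).
Check whether buf[5] >= -9 && (z != -6 || z > 9 || ((z != 10 <==> buf[-2] < -7) && 3*buf[-1] != 9 && buf[1] + 2*z > -13)) && b == -2 implies it.
Every state satisfying the precondition satisfies the weakest precondition: the implication holds.
Answer: valid


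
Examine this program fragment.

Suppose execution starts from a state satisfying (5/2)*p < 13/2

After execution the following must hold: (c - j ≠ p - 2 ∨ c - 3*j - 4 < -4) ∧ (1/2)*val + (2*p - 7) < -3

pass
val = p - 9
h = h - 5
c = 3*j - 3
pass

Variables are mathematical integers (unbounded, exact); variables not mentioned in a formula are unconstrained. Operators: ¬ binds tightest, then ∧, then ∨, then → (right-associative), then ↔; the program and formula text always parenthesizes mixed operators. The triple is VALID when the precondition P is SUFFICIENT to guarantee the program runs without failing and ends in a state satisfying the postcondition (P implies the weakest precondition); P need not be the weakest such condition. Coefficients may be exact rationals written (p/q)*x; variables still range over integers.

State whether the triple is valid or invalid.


Working backward. After the program, the postcondition (c - j ≠ p - 2 ∨ c - 3*j - 4 < -4) ∧ (1/2)*val + (2*p - 7) < -3 must hold; in canonical form it is (c ≠ j + p - 2 ∨ c < 3*j) ∧ 2*p + (1/2)*val < 4.
Before skip: (c ≠ j + p - 2 ∨ c < 3*j) ∧ 2*p + (1/2)*val < 4
Before c := 3*j - 3: 2*p + (1/2)*val < 4
Before h := h - 5: 2*p + (1/2)*val < 4
Before val := p - 9: (5/2)*p < 17/2
Before skip: (5/2)*p < 17/2
The weakest precondition is (5/2)*p < 17/2.
Check whether (5/2)*p < 13/2 implies it.
Every state satisfying the precondition satisfies the weakest precondition: the implication holds.
Answer: valid


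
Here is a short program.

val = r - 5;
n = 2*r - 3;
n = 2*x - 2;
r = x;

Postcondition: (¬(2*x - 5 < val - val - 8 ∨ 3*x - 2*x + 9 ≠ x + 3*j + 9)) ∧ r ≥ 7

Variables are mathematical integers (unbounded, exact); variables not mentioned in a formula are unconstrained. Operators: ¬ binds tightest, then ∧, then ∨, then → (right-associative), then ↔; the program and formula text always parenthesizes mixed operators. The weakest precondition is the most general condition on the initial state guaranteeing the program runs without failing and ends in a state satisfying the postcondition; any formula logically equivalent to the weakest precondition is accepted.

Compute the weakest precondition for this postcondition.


Working backward. After the program, the postcondition (¬(2*x - 5 < val - val - 8 ∨ 3*x - 2*x + 9 ≠ x + 3*j + 9)) ∧ r ≥ 7 must hold; in canonical form it is (¬(2*x < -3 ∨ 3*j ≠ 0)) ∧ r ≥ 7.
Before r := x: (¬(2*x < -3 ∨ 3*j ≠ 0)) ∧ x ≥ 7
Before n := 2*x - 2: (¬(2*x < -3 ∨ 3*j ≠ 0)) ∧ x ≥ 7
Before n := 2*r - 3: (¬(2*x < -3 ∨ 3*j ≠ 0)) ∧ x ≥ 7
Before val := r - 5: (¬(2*x < -3 ∨ 3*j ≠ 0)) ∧ x ≥ 7
Answer: WP = (¬(2*x < -3 ∨ 3*j ≠ 0)) ∧ x ≥ 7


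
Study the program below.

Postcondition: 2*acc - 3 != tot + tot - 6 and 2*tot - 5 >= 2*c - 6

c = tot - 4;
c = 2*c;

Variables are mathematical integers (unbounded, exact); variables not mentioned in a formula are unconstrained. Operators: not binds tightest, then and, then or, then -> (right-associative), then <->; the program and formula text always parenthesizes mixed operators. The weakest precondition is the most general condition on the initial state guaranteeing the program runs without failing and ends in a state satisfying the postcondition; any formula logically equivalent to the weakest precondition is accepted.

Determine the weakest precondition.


Working backward. After the program, the postcondition 2*acc - 3 != tot + tot - 6 and 2*tot - 5 >= 2*c - 6 must hold; in canonical form it is 2*acc != 2*tot - 3 and 2*tot >= 2*c - 1.
Before c := 2*c: 2*acc != 2*tot - 3 and 2*tot >= 4*c - 1
Before c := tot - 4: 2*acc != 2*tot - 3 and 2*tot <= 17
Answer: WP = 2*acc != 2*tot - 3 and 2*tot <= 17


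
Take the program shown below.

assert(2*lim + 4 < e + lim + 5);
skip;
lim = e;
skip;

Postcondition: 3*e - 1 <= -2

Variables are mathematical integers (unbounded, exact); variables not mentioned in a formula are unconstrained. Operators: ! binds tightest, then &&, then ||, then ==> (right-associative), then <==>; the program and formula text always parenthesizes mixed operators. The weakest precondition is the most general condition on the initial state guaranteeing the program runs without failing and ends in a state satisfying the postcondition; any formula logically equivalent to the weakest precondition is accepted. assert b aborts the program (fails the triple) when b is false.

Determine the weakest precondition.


Working backward. After the program, the postcondition 3*e - 1 <= -2 must hold; in canonical form it is 3*e <= -1.
Before skip: 3*e <= -1
Before lim := e: 3*e <= -1
Before skip: 3*e <= -1
Before assert 2*lim + 4 < e + lim + 5: lim < e + 1 && 3*e <= -1
Answer: WP = lim < e + 1 && 3*e <= -1


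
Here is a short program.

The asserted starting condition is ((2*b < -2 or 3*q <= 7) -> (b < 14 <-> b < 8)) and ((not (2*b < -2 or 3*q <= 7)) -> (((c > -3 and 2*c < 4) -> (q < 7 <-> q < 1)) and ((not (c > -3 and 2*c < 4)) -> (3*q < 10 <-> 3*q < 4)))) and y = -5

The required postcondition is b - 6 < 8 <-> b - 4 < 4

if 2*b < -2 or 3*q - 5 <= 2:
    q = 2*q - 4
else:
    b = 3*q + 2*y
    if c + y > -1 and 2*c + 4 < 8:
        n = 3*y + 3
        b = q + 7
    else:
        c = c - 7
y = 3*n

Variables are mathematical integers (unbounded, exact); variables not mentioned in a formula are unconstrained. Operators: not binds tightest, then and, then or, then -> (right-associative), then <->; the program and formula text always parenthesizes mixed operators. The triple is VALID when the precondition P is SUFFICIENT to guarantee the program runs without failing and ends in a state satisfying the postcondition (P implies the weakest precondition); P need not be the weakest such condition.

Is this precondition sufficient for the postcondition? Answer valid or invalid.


Working backward. After the program, the postcondition b - 6 < 8 <-> b - 4 < 4 must hold; in canonical form it is b < 14 <-> b < 8.
Before y := 3*n: b < 14 <-> b < 8
Then branch requires b < 14 <-> b < 8; else branch requires ((c + y > -1 and 2*c < 4) -> (q < 7 <-> q < 1)) and ((not (c + y > -1 and 2*c < 4)) -> (3*q + 2*y < 14 <-> 3*q + 2*y < 8)).
Before the if: ((2*b < -2 or 3*q <= 7) -> (b < 14 <-> b < 8)) and ((not (2*b < -2 or 3*q <= 7)) -> (((c + y > -1 and 2*c < 4) -> (q < 7 <-> q < 1)) and ((not (c + y > -1 and 2*c < 4)) -> (3*q + 2*y < 14 <-> 3*q + 2*y < 8))))
The weakest precondition is ((2*b < -2 or 3*q <= 7) -> (b < 14 <-> b < 8)) and ((not (2*b < -2 or 3*q <= 7)) -> (((c + y > -1 and 2*c < 4) -> (q < 7 <-> q < 1)) and ((not (c + y > -1 and 2*c < 4)) -> (3*q + 2*y < 14 <-> 3*q + 2*y < 8)))).
Check whether ((2*b < -2 or 3*q <= 7) -> (b < 14 <-> b < 8)) and ((not (2*b < -2 or 3*q <= 7)) -> (((c > -3 and 2*c < 4) -> (q < 7 <-> q < 1)) and ((not (c > -3 and 2*c < 4)) -> (3*q < 10 <-> 3*q < 4)))) and y = -5 implies it.
Countermodel: at the initial state b = -1, c = 0, q = 7, y = -5, the precondition holds but the weakest precondition fails.
Answer: invalid


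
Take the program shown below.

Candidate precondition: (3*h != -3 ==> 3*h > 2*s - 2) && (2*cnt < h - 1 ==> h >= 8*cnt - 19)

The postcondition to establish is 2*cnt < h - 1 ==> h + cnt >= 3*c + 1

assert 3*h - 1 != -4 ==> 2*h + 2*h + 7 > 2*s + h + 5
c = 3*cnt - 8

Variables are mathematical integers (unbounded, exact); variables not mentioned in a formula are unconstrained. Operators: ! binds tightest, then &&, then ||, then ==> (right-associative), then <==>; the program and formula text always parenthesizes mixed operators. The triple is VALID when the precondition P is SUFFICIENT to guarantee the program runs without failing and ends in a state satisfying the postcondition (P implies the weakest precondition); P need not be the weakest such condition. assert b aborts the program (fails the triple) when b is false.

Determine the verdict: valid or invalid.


Working backward. After the program, the postcondition 2*cnt < h - 1 ==> h + cnt >= 3*c + 1 must hold; in canonical form it is 2*cnt < h - 1 ==> cnt + h >= 3*c + 1.
Before c := 3*cnt - 8: 2*cnt < h - 1 ==> h >= 8*cnt - 23
Before assert 3*h - 1 != -4 ==> 2*h + 2*h + 7 > 2*s + h + 5: (3*h != -3 ==> 3*h > 2*s - 2) && (2*cnt < h - 1 ==> h >= 8*cnt - 23)
The weakest precondition is (3*h != -3 ==> 3*h > 2*s - 2) && (2*cnt < h - 1 ==> h >= 8*cnt - 23).
Check whether (3*h != -3 ==> 3*h > 2*s - 2) && (2*cnt < h - 1 ==> h >= 8*cnt - 19) implies it.
Every state satisfying the precondition satisfies the weakest precondition: the implication holds.
Answer: valid


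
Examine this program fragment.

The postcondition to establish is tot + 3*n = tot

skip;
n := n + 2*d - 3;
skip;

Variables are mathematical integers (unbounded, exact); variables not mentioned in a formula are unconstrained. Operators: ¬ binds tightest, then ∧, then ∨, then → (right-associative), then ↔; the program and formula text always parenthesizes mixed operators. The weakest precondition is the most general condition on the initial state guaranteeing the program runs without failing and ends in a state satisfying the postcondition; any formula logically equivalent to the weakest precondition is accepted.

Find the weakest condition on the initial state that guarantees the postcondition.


Working backward. After the program, the postcondition tot + 3*n = tot must hold; in canonical form it is 3*n = 0.
Before skip: 3*n = 0
Before n := n + 2*d - 3: 6*d + 3*n = 9
Before skip: 6*d + 3*n = 9
Answer: WP = 6*d + 3*n = 9


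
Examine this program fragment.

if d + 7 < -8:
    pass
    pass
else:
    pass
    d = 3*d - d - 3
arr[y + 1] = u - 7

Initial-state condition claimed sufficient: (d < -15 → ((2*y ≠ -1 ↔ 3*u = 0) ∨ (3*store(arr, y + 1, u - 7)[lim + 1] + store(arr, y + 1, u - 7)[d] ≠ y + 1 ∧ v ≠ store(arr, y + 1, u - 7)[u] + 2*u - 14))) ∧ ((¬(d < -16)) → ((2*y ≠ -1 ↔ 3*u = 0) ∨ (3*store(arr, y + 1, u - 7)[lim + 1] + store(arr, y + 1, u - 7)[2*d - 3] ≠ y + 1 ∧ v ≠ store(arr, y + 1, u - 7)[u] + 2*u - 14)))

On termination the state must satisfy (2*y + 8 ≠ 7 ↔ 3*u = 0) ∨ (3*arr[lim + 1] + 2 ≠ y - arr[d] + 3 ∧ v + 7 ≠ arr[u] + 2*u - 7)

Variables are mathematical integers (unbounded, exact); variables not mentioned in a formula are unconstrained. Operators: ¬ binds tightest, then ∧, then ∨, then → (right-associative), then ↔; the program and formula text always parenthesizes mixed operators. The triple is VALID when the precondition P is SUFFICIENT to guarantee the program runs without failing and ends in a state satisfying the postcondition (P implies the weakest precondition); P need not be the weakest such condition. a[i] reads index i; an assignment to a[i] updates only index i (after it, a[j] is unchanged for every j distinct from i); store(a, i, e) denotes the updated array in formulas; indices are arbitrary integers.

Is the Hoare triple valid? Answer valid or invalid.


Working backward. After the program, the postcondition (2*y + 8 ≠ 7 ↔ 3*u = 0) ∨ (3*arr[lim + 1] + 2 ≠ y - arr[d] + 3 ∧ v + 7 ≠ arr[u] + 2*u - 7) must hold; in canonical form it is (2*y ≠ -1 ↔ 3*u = 0) ∨ (3*arr[lim + 1] + arr[d] ≠ y + 1 ∧ v ≠ arr[u] + 2*u - 14).
Before arr[y + 1] := u - 7: (2*y ≠ -1 ↔ 3*u = 0) ∨ (3*store(arr, y + 1, u - 7)[lim + 1] + store(arr, y + 1, u - 7)[d] ≠ y + 1 ∧ v ≠ store(arr, y + 1, u - 7)[u] + 2*u - 14)
Then branch requires (2*y ≠ -1 ↔ 3*u = 0) ∨ (3*store(arr, y + 1, u - 7)[lim + 1] + store(arr, y + 1, u - 7)[d] ≠ y + 1 ∧ v ≠ store(arr, y + 1, u - 7)[u] + 2*u - 14); else branch requires (2*y ≠ -1 ↔ 3*u = 0) ∨ (3*store(arr, y + 1, u - 7)[lim + 1] + store(arr, y + 1, u - 7)[2*d - 3] ≠ y + 1 ∧ v ≠ store(arr, y + 1, u - 7)[u] + 2*u - 14).
Before the if: (d < -15 → ((2*y ≠ -1 ↔ 3*u = 0) ∨ (3*store(arr, y + 1, u - 7)[lim + 1] + store(arr, y + 1, u - 7)[d] ≠ y + 1 ∧ v ≠ store(arr, y + 1, u - 7)[u] + 2*u - 14))) ∧ ((¬(d < -15)) → ((2*y ≠ -1 ↔ 3*u = 0) ∨ (3*store(arr, y + 1, u - 7)[lim + 1] + store(arr, y + 1, u - 7)[2*d - 3] ≠ y + 1 ∧ v ≠ store(arr, y + 1, u - 7)[u] + 2*u - 14)))
The weakest precondition is (d < -15 → ((2*y ≠ -1 ↔ 3*u = 0) ∨ (3*store(arr, y + 1, u - 7)[lim + 1] + store(arr, y + 1, u - 7)[d] ≠ y + 1 ∧ v ≠ store(arr, y + 1, u - 7)[u] + 2*u - 14))) ∧ ((¬(d < -15)) → ((2*y ≠ -1 ↔ 3*u = 0) ∨ (3*store(arr, y + 1, u - 7)[lim + 1] + store(arr, y + 1, u - 7)[2*d - 3] ≠ y + 1 ∧ v ≠ store(arr, y + 1, u - 7)[u] + 2*u - 14))).
Check whether (d < -15 → ((2*y ≠ -1 ↔ 3*u = 0) ∨ (3*store(arr, y + 1, u - 7)[lim + 1] + store(arr, y + 1, u - 7)[d] ≠ y + 1 ∧ v ≠ store(arr, y + 1, u - 7)[u] + 2*u - 14))) ∧ ((¬(d < -16)) → ((2*y ≠ -1 ↔ 3*u = 0) ∨ (3*store(arr, y + 1, u - 7)[lim + 1] + store(arr, y + 1, u - 7)[2*d - 3] ≠ y + 1 ∧ v ≠ store(arr, y + 1, u - 7)[u] + 2*u - 14))) implies it.
Every state satisfying the precondition satisfies the weakest precondition: the implication holds.
Answer: valid


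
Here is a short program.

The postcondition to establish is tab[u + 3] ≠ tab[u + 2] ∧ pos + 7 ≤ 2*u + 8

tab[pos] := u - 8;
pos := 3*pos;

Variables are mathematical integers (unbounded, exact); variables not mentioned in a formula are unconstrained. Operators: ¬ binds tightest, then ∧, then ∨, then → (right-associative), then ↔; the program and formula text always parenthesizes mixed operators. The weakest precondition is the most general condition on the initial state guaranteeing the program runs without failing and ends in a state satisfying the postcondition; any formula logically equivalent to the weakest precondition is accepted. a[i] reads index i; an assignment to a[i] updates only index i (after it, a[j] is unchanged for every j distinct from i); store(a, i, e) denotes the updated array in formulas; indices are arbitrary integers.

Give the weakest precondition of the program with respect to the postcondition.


Working backward. After the program, the postcondition tab[u + 3] ≠ tab[u + 2] ∧ pos + 7 ≤ 2*u + 8 must hold; in canonical form it is tab[u + 3] ≠ tab[u + 2] ∧ pos ≤ 2*u + 1.
Before pos := 3*pos: tab[u + 3] ≠ tab[u + 2] ∧ 3*pos ≤ 2*u + 1
Before tab[pos] := u - 8: store(tab, pos, u - 8)[u + 3] ≠ store(tab, pos, u - 8)[u + 2] ∧ 3*pos ≤ 2*u + 1
Answer: WP = store(tab, pos, u - 8)[u + 3] ≠ store(tab, pos, u - 8)[u + 2] ∧ 3*pos ≤ 2*u + 1


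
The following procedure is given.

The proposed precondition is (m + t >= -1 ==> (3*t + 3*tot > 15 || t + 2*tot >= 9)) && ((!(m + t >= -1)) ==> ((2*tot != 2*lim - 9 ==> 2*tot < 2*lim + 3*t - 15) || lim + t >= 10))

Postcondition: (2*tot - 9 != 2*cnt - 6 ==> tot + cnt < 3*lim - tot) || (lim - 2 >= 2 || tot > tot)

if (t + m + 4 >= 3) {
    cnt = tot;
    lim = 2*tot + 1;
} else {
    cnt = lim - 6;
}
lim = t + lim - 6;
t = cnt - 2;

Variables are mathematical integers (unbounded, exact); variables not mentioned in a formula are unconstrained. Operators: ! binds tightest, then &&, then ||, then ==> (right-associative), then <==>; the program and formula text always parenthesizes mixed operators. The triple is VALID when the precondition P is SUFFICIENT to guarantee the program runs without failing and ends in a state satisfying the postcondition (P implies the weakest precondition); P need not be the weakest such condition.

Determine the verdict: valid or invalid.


Working backward. After the program, the postcondition (2*tot - 9 != 2*cnt - 6 ==> tot + cnt < 3*lim - tot) || (lim - 2 >= 2 || tot > tot) must hold; in canonical form it is (2*tot != 2*cnt + 3 ==> cnt + 2*tot < 3*lim) || lim >= 4.
Before t := cnt - 2: (2*tot != 2*cnt + 3 ==> cnt + 2*tot < 3*lim) || lim >= 4
Before lim := t + lim - 6: (2*tot != 2*cnt + 3 ==> cnt + 2*tot < 3*lim + 3*t - 18) || lim + t >= 10
Then branch requires 3*t + 3*tot > 15 || t + 2*tot >= 9; else branch requires (2*tot != 2*lim - 9 ==> 2*tot < 2*lim + 3*t - 12) || lim + t >= 10.
Before the if: (m + t >= -1 ==> (3*t + 3*tot > 15 || t + 2*tot >= 9)) && ((!(m + t >= -1)) ==> ((2*tot != 2*lim - 9 ==> 2*tot < 2*lim + 3*t - 12) || lim + t >= 10))
The weakest precondition is (m + t >= -1 ==> (3*t + 3*tot > 15 || t + 2*tot >= 9)) && ((!(m + t >= -1)) ==> ((2*tot != 2*lim - 9 ==> 2*tot < 2*lim + 3*t - 12) || lim + t >= 10)).
Check whether (m + t >= -1 ==> (3*t + 3*tot > 15 || t + 2*tot >= 9)) && ((!(m + t >= -1)) ==> ((2*tot != 2*lim - 9 ==> 2*tot < 2*lim + 3*t - 15) || lim + t >= 10)) implies it.
Every state satisfying the precondition satisfies the weakest precondition: the implication holds.
Answer: valid


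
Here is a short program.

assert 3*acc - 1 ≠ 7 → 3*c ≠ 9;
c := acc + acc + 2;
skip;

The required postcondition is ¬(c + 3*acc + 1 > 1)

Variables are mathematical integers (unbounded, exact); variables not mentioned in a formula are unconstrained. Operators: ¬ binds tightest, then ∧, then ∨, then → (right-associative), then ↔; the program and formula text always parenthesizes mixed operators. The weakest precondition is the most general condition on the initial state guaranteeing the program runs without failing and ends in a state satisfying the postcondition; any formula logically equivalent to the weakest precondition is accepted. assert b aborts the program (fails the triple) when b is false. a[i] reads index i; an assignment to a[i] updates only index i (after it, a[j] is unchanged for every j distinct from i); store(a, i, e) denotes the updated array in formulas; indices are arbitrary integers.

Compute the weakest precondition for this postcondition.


Working backward. After the program, the postcondition ¬(c + 3*acc + 1 > 1) must hold; in canonical form it is ¬(3*acc + c > 0).
Before skip: ¬(3*acc + c > 0)
Before c := acc + acc + 2: ¬(5*acc > -2)
Before assert 3*acc - 1 ≠ 7 → 3*c ≠ 9: (3*acc ≠ 8 → 3*c ≠ 9) ∧ (¬(5*acc > -2))
Answer: WP = (3*acc ≠ 8 → 3*c ≠ 9) ∧ (¬(5*acc > -2))
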